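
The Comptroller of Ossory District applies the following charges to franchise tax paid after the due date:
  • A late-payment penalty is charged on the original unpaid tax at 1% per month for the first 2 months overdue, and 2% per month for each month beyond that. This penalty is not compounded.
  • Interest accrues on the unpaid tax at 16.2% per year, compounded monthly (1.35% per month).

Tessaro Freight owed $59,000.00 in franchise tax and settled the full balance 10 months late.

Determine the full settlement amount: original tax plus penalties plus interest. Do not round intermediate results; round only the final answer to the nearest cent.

Penalty, months 1–2: 2 × 1% × $59,000.00 = $1,180.00
Penalty, months 3–10: 8 × 2% × $59,000.00 = $9,440.00
Interest: $59,000.00 × ((1 + 0.0135)^10 − 1) = $59,000.00 × 0.1435036… = $8,466.7115…
Total = $59,000.00 + $10,620.0000 + $8,466.7115… = $78,086.71

$78,086.71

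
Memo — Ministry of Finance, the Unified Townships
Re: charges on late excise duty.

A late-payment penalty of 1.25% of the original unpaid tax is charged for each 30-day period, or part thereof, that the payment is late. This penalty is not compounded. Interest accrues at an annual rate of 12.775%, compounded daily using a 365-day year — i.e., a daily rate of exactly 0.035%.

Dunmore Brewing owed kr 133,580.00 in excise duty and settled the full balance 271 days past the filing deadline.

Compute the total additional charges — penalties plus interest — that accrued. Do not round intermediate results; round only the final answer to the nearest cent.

kr 29,985.46

Penalty periods: ⌈271/30⌉ = 10; penalty = 10 × 1.25% × kr 133,580.00 = kr 16,697.50
Interest: kr 133,580.00 × ((1 + 0.00035)^271 − 1) = kr 133,580.00 × 0.09947567… = kr 13,287.9604…
Penalties + interest = kr 16,697.5000 + kr 13,287.9604… = kr 29,985.46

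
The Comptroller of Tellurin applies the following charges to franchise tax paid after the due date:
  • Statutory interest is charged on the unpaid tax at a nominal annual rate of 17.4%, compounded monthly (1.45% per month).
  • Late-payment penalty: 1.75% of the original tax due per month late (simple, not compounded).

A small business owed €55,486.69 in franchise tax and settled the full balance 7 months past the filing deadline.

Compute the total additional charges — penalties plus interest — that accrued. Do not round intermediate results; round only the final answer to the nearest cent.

€12,680.01

Late-payment penalty: 7 × 1.75% × €55,486.69 = €6,797.12…
Interest: €55,486.69 × ((1 + 0.0145)^7 − 1) = €55,486.69 × 0.1060235… = €5,882.8938…
Penalties + interest = €6,797.1195… + €5,882.8938… = €12,680.01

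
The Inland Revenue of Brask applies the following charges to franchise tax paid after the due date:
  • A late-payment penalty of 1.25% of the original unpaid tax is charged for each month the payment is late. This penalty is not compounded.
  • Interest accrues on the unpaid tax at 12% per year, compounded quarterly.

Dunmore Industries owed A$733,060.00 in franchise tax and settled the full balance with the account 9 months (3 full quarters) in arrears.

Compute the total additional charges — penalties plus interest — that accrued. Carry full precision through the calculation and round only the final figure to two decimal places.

A$150,443.70

Late-payment penalty: 9 × 1.25% × A$733,060.00 = A$82,469.25
Interest (12%/yr ÷ 4 = 3%/quarter): A$733,060.00 × ((1 + 0.03)^3 − 1) = A$67,974.4546…
Penalties + interest = A$82,469.2500 + A$67,974.4546… = A$150,443.70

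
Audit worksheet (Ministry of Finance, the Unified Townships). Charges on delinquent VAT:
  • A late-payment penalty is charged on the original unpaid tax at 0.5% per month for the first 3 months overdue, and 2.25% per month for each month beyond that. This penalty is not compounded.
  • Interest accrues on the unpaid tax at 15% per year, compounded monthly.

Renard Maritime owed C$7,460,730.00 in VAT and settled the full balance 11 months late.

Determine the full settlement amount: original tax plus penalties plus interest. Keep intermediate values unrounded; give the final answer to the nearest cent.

C$10,008,003.88

Penalty, months 1–3: 3 × 0.5% × C$7,460,730.00 = C$111,910.95
Penalty, months 4–11: 8 × 2.25% × C$7,460,730.00 = C$1,342,931.40
Interest (15%/yr ÷ 12 = 1.25%/month): C$7,460,730.00 × ((1 + 0.0125)^11 − 1) = C$1,092,431.5338…
Total = C$7,460,730.00 + C$1,454,842.3500 + C$1,092,431.5338… = C$10,008,003.88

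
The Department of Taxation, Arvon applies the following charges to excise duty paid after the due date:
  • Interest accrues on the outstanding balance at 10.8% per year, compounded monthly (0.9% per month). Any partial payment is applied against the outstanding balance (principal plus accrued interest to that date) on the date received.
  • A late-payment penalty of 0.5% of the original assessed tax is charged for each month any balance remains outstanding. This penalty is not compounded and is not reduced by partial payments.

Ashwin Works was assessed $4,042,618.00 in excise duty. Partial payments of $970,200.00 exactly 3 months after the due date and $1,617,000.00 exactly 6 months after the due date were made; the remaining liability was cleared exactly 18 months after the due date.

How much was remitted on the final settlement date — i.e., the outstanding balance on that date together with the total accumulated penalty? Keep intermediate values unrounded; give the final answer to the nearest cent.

$2,203,641.59

Balance at month 3: $4,042,618.0000 × (1 + 0.009)^3 = $4,152,753.9892…
After $970,200.00 payment: $4,152,753.9892… − $970,200.00 = $3,182,553.9892…
Balance at month 6: $3,182,553.9892… × (1 + 0.009)^3 = $3,269,258.6277…
After $1,617,000.00 payment: $3,269,258.6277… − $1,617,000.00 = $1,652,258.6277…
Balance at month 18: $1,652,258.6277… × (1 + 0.009)^12 = $1,839,805.9674…
Penalty: 18 × 0.5% × $4,042,618.00 = $363,835.62
Final settlement = outstanding balance + penalty = $1,839,805.9674… + $363,835.62 = $2,203,641.59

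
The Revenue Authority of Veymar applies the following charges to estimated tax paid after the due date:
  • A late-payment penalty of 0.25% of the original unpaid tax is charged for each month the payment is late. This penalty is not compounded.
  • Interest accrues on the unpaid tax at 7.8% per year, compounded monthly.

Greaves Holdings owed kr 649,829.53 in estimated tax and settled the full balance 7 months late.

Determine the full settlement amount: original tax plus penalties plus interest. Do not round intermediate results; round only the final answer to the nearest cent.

Late-payment penalty: 7 × 0.25% × kr 649,829.53 = kr 11,372.02…
Interest (7.8%/yr ÷ 12 = 0.65%/month): kr 649,829.53 × ((1 + 0.0065)^7 − 1) = kr 30,150.0917…
Total = kr 649,829.53 + kr 11,372.0168… + kr 30,150.0917… = kr 691,351.64

kr 691,351.64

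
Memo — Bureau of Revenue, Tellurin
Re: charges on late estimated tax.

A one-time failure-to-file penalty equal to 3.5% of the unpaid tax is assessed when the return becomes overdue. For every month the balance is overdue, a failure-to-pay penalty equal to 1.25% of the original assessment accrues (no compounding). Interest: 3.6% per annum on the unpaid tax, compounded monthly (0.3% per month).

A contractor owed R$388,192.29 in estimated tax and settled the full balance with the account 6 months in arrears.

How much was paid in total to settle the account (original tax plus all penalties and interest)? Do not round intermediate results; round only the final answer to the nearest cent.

R$437,933.52

Failure-to-file penalty: 3.5% × R$388,192.29 = R$13,586.73…
Failure-to-pay penalty: 6 × 1.25% × R$388,192.29 = R$29,114.42…
Interest: R$388,192.29 × ((1 + 0.003)^6 − 1) = R$388,192.29 × 0.0181355… = R$7,040.0773…
Total = R$388,192.29 + R$42,701.1519 + R$7,040.0773… = R$437,933.52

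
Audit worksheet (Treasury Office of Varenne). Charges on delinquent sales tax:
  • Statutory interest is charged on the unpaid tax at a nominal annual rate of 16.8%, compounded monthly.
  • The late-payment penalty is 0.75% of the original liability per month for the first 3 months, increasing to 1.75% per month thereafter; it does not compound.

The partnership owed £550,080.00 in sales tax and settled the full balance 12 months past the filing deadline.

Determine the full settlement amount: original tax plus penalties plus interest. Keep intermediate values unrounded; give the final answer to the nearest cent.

Penalty, months 1–3: 3 × 0.75% × £550,080.00 = £12,376.80
Penalty, months 4–12: 9 × 1.75% × £550,080.00 = £86,637.60
Interest (16.8%/yr ÷ 12 = 1.4%/month): £550,080.00 × ((1 + 0.014)^12 − 1) = £99,872.0456…
Total = £550,080.00 + £99,014.4000 + £99,872.0456… = £748,966.45

£748,966.45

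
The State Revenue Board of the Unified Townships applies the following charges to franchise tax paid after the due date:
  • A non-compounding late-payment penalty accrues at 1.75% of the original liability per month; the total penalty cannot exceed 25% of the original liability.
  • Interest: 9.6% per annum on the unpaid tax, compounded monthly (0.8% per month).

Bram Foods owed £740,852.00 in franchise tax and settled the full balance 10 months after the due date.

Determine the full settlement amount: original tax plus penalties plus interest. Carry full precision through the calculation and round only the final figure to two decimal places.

£931,949.08

Penalty: 10 × 1.75% × £740,852.00 = £129,649.10 (below the 25% cap of £185,213.00)
Interest: £740,852.00 × ((1 + 0.008)^10 − 1) = £740,852.00 × 0.0829423… = £61,447.9751…
Total = £740,852.00 + £129,649.1000 + £61,447.9751… = £931,949.08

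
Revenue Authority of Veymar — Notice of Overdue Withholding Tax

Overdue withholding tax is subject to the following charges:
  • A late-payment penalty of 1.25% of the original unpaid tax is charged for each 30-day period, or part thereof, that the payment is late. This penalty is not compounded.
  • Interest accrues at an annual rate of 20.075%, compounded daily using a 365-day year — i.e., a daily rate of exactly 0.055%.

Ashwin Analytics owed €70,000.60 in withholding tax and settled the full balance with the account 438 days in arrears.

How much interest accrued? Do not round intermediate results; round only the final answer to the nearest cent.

Interest: €70,000.60 × ((1 + 0.00055)^438 − 1) = €70,000.60 × 0.27230953… = €19,061.8305…

€19,061.83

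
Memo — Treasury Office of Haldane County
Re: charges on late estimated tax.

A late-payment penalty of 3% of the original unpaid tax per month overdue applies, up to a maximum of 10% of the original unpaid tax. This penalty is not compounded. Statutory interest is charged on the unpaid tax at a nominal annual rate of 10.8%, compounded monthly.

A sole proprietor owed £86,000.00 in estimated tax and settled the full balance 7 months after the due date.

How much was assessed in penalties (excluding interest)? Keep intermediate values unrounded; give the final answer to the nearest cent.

Penalty (uncapped): 7 × 3% × £86,000.00 = £18,060.00; cap = 10% × £86,000.00 = £8,600.00 → penalty = £8,600.00

£8,600.00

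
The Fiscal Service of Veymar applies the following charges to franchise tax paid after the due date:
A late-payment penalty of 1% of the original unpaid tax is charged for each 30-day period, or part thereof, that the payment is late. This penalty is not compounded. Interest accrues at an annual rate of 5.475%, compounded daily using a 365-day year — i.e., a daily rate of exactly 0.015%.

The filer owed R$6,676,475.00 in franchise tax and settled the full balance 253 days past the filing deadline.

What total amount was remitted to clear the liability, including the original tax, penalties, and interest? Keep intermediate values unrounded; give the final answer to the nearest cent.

R$7,535,579.38

Penalty periods: ⌈253/30⌉ = 9; penalty = 9 × 1% × R$6,676,475.00 = R$600,882.75
Interest: R$6,676,475.00 × ((1 + 0.00015)^253 − 1) = R$6,676,475.00 × 0.03867634… = R$258,221.6276…
Total = R$6,676,475.00 + R$600,882.7500 + R$258,221.6276… = R$7,535,579.38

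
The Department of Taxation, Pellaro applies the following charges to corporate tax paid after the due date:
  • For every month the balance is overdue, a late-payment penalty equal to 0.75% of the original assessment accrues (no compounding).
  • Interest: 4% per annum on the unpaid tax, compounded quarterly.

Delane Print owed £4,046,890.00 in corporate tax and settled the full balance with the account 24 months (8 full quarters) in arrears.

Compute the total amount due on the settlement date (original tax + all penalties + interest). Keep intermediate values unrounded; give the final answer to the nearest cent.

£5,110,642.17

Late-payment penalty = 0.75% × £4,046,890.00 × 24 mo = £728,440.20
Interest (4%/yr ÷ 4 = 1%/quarter): £4,046,890.00 × ((1 + 0.01)^8 − 1) = £335,311.9734…
Total = £4,046,890.00 + £728,440.2000 + £335,311.9734… = £5,110,642.17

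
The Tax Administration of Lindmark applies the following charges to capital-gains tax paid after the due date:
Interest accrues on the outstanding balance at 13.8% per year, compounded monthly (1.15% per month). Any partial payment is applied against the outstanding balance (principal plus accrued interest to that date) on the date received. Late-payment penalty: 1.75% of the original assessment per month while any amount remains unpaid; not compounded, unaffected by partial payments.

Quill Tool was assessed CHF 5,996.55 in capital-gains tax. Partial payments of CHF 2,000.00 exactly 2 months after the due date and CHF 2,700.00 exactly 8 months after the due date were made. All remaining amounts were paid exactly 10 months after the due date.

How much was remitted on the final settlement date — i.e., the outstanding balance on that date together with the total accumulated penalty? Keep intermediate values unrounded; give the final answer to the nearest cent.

CHF 2,818.32

Balance at month 2: CHF 5,996.5500 × (1 + 0.0115)^2 = CHF 6,135.2637…
After CHF 2,000.00 payment: CHF 6,135.2637… − CHF 2,000.00 = CHF 4,135.2637…
Balance at month 8: CHF 4,135.2637… × (1 + 0.0115)^6 = CHF 4,428.9271…
After CHF 2,700.00 payment: CHF 4,428.9271… − CHF 2,700.00 = CHF 1,728.9271…
Balance at month 10: CHF 1,728.9271… × (1 + 0.0115)^2 = CHF 1,768.9211…
Penalty: 10 × 1.75% × CHF 5,996.55 = CHF 1,049.40…
Final settlement = outstanding balance + penalty = CHF 1,768.9211… + CHF 1,049.40… = CHF 2,818.32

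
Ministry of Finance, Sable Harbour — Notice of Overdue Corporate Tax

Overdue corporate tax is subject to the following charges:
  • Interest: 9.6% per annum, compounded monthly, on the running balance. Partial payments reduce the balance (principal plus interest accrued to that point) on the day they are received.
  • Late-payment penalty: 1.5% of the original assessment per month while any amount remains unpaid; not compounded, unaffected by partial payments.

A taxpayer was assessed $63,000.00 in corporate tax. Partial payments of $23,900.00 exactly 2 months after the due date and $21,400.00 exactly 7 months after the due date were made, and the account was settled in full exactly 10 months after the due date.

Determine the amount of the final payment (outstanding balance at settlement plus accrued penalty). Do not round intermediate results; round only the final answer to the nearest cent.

Monthly rate = 9.6% ÷ 12 = 0.8%
Balance at month 2: $63,000.0000 × (1 + 0.008)^2 = $64,012.0320
After $23,900.00 payment: $64,012.0320 − $23,900.00 = $40,112.0320
Balance at month 7: $40,112.0320 × (1 + 0.008)^5 = $41,742.3912…
After $21,400.00 payment: $41,742.3912… − $21,400.00 = $20,342.3912…
Balance at month 10: $20,342.3912… × (1 + 0.008)^3 = $20,834.5247…
Penalty: 10 × 1.5% × $63,000.00 = $9,450.00
Final settlement = outstanding balance + penalty = $20,834.5247… + $9,450.00 = $30,284.52

$30,284.52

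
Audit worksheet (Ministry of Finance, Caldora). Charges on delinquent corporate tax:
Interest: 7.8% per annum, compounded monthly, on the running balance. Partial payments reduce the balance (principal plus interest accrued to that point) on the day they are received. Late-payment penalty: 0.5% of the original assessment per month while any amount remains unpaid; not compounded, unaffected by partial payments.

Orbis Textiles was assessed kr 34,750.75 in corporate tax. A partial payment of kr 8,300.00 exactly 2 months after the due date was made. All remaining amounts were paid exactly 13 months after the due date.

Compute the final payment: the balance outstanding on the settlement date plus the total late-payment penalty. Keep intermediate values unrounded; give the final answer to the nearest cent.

kr 31,150.16

Monthly rate = 7.8% ÷ 12 = 0.65%
Balance at month 2: kr 34,750.7500 × (1 + 0.0065)^2 = kr 35,203.9780…
After kr 8,300.00 payment: kr 35,203.9780… − kr 8,300.00 = kr 26,903.9780…
Balance at month 13: kr 26,903.9780… × (1 + 0.0065)^11 = kr 28,891.3656…
Penalty: 13 × 0.5% × kr 34,750.75 = kr 2,258.80…
Final settlement = outstanding balance + penalty = kr 28,891.3656… + kr 2,258.80… = kr 31,150.16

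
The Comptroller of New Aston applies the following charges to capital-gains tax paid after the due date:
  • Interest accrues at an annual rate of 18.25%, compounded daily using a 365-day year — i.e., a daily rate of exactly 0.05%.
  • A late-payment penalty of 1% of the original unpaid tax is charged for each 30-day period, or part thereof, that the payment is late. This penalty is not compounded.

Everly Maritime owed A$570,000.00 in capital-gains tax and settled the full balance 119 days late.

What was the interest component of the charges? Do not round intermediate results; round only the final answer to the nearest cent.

Interest: A$570,000.00 × ((1 + 0.0005)^119 − 1) = A$570,000.00 × 0.06128998… = A$34,935.2883…

A$34,935.29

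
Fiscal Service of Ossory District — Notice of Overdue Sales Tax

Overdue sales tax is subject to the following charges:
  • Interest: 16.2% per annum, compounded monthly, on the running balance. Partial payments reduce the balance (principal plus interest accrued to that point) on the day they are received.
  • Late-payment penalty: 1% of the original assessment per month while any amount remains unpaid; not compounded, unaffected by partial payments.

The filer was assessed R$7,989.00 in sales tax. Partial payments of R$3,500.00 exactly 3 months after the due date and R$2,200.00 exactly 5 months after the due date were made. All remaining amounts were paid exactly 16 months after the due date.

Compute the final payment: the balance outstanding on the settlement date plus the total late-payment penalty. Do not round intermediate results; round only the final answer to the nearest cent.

R$4,462.87

Monthly rate = 16.2% ÷ 12 = 1.35%
Balance at month 3: R$7,989.0000 × (1 + 0.0135)^3 = R$8,316.9421…
After R$3,500.00 payment: R$8,316.9421… − R$3,500.00 = R$4,816.9421…
Balance at month 5: R$4,816.9421… × (1 + 0.0135)^2 = R$4,947.8775…
After R$2,200.00 payment: R$4,947.8775… − R$2,200.00 = R$2,747.8775…
Balance at month 16: R$2,747.8775… × (1 + 0.0135)^11 = R$3,184.6275…
Penalty: 16 × 1% × R$7,989.00 = R$1,278.24
Final settlement = outstanding balance + penalty = R$3,184.6275… + R$1,278.24 = R$4,462.87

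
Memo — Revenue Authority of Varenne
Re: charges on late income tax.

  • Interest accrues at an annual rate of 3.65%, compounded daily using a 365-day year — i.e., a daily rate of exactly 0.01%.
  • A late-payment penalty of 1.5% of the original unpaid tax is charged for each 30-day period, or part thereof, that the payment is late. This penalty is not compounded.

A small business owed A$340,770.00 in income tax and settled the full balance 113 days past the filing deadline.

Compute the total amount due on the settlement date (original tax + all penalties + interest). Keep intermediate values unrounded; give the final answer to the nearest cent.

Penalty periods: ⌈113/30⌉ = 4; penalty = 4 × 1.5% × A$340,770.00 = A$20,446.20
Interest: A$340,770.00 × ((1 + 0.0001)^113 − 1) = A$340,770.00 × 0.01136351… = A$3,872.3449…
Total = A$340,770.00 + A$20,446.2000 + A$3,872.3449… = A$365,088.54

A$365,088.54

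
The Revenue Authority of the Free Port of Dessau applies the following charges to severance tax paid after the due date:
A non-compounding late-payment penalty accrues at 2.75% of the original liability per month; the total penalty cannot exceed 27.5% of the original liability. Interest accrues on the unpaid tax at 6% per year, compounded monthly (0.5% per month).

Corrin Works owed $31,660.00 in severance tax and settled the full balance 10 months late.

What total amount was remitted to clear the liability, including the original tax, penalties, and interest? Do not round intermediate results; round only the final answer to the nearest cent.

$41,985.60

Penalty (uncapped): 10 × 2.75% × $31,660.00 = $8,706.50; cap = 27.5% × $31,660.00 = $8,706.50 → penalty = $8,706.50
Interest: $31,660.00 × ((1 + 0.005)^10 − 1) = $31,660.00 × 0.0511401… = $1,619.0966…
Total = $31,660.00 + $8,706.5000 + $1,619.0966… = $41,985.60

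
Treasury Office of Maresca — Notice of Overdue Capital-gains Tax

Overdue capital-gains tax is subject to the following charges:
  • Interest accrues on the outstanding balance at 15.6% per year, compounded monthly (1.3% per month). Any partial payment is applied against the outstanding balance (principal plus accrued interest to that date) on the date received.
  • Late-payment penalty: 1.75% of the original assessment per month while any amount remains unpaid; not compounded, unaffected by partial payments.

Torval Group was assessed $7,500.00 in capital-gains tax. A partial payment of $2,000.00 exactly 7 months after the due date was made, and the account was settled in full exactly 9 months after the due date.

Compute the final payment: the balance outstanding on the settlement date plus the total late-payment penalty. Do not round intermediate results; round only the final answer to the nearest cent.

Balance at month 7: $7,500.0000 × (1 + 0.013)^7 = $8,209.7018…
After $2,000.00 payment: $8,209.7018… − $2,000.00 = $6,209.7018…
Balance at month 9: $6,209.7018… × (1 + 0.013)^2 = $6,372.2035…
Penalty: 9 × 1.75% × $7,500.00 = $1,181.25
Final settlement = outstanding balance + penalty = $6,372.2035… + $1,181.25 = $7,553.45

$7,553.45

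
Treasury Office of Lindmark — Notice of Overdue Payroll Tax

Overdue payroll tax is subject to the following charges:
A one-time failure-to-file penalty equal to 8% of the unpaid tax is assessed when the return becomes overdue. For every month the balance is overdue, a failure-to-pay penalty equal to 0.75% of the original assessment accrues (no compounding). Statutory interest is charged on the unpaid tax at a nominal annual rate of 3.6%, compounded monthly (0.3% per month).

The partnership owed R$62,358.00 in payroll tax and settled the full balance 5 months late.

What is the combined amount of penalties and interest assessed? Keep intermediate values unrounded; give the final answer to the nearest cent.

Failure-to-file penalty: 8% × R$62,358.00 = R$4,988.64
Failure-to-pay penalty = 0.75% × R$62,358.00 × 5 mo = R$2,338.43…
Interest: R$62,358.00 × ((1 + 0.003)^5 − 1) = R$62,358.00 × 0.0150903… = R$940.9991…
Penalties + interest = R$7,327.0650 + R$940.9991… = R$8,268.06

R$8,268.06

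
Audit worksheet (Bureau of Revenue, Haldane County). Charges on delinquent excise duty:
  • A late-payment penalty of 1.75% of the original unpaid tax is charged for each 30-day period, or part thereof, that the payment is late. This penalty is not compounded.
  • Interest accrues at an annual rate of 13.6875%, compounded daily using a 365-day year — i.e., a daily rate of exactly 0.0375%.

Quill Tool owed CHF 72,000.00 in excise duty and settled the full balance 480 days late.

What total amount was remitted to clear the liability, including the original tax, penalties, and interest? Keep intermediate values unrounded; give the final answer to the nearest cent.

CHF 106,356.74

Penalty periods: ⌈480/30⌉ = 16; penalty = 16 × 1.75% × CHF 72,000.00 = CHF 20,160.00
Interest: CHF 72,000.00 × ((1 + 0.000375)^480 − 1) = CHF 72,000.00 × 0.19717697… = CHF 14,196.7417…
Total = CHF 72,000.00 + CHF 20,160.0000 + CHF 14,196.7417… = CHF 106,356.74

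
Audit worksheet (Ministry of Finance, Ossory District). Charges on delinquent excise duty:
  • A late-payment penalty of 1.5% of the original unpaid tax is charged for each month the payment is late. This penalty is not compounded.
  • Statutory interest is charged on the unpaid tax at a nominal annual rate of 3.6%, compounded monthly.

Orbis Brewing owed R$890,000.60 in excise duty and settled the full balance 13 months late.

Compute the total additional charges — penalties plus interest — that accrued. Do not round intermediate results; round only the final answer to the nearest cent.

Late-payment penalty: 13 × 1.5% × R$890,000.60 = R$173,550.12…
Interest (3.6%/yr ÷ 12 = 0.3%/month): R$890,000.60 × ((1 + 0.003)^13 − 1) = R$35,341.7282…
Penalties + interest = R$173,550.1170 + R$35,341.7282… = R$208,891.85

R$208,891.85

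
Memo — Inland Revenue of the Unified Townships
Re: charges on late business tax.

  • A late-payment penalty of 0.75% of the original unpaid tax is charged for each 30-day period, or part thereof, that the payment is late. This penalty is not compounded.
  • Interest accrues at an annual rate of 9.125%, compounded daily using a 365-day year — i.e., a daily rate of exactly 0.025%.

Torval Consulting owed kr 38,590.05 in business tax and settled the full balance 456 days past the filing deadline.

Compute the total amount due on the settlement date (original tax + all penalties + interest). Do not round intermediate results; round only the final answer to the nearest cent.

Penalty periods: ⌈456/30⌉ = 16; penalty = 16 × 0.75% × kr 38,590.05 = kr 4,630.81…
Interest: kr 38,590.05 × ((1 + 0.00025)^456 − 1) = kr 38,590.05 × 0.12073616… = kr 4,659.2143…
Total = kr 38,590.05 + kr 4,630.8060 + kr 4,659.2143… = kr 47,880.07

kr 47,880.07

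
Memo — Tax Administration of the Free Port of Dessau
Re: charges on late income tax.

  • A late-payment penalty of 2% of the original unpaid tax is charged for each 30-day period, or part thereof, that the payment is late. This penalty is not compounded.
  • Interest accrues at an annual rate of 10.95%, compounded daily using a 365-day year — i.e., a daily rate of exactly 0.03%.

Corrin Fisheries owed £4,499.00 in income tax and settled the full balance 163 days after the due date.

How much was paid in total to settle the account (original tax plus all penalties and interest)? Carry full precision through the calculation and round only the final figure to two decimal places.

£5,264.31

Penalty periods: ⌈163/30⌉ = 6; penalty = 6 × 2% × £4,499.00 = £539.88
Interest: £4,499.00 × ((1 + 0.0003)^163 − 1) = £4,499.00 × 0.05010763… = £225.4342…
Total = £4,499.00 + £539.8800 + £225.4342… = £5,264.31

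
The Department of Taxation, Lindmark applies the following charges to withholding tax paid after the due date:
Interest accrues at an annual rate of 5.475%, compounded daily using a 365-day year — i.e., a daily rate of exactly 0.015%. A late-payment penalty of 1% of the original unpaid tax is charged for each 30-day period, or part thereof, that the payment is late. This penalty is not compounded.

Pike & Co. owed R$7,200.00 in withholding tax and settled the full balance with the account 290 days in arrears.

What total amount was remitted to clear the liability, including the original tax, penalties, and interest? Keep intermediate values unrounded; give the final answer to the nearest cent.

Penalty periods: ⌈290/30⌉ = 10; penalty = 10 × 1% × R$7,200.00 = R$720.00
Interest: R$7,200.00 × ((1 + 0.00015)^290 − 1) = R$7,200.00 × 0.04445659… = R$320.0874…
Total = R$7,200.00 + R$720.0000 + R$320.0874… = R$8,240.09

R$8,240.09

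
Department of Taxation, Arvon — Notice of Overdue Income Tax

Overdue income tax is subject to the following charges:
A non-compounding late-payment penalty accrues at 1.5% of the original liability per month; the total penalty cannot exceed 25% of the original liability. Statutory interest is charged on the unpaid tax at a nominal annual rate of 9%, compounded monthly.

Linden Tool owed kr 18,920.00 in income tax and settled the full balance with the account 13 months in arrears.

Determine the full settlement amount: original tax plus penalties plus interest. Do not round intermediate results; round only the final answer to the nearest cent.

kr 24,539.44

Penalty: 13 × 1.5% × kr 18,920.00 = kr 3,689.40 (below the 25% cap of kr 4,730.00)
Interest (9%/yr ÷ 12 = 0.75%/month): kr 18,920.00 × ((1 + 0.0075)^13 − 1) = kr 1,930.0377…
Total = kr 18,920.00 + kr 3,689.4000 + kr 1,930.0377… = kr 24,539.44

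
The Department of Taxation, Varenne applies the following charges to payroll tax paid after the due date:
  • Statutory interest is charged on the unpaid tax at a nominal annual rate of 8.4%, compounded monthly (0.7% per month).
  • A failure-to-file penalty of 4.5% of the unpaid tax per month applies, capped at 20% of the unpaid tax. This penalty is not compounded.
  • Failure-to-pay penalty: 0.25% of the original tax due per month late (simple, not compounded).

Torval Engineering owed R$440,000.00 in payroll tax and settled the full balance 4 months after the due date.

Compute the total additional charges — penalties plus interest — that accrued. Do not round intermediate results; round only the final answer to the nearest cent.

Failure-to-file: 4 × 4.5% × R$440,000.00 = R$79,200.00 (under the 20% cap)
Failure-to-pay penalty: 4 × 0.25% × R$440,000.00 = R$4,400.00
Interest: R$440,000.00 × ((1 + 0.007)^4 − 1) = R$440,000.00 × 0.0282954… = R$12,449.9647…
Penalties + interest = R$83,600.0000 + R$12,449.9647… = R$96,049.96

R$96,049.96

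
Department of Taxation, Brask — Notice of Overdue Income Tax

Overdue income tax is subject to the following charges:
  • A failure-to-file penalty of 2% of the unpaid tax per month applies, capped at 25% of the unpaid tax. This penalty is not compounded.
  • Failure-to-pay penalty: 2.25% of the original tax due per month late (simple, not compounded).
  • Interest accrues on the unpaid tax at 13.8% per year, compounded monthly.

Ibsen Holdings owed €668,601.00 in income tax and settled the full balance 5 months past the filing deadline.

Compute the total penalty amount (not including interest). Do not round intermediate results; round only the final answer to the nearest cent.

€142,077.71

Failure-to-file: 5 × 2% × €668,601.00 = €66,860.10 (under the 25% cap)
Failure-to-pay penalty: 5 × 2.25% × €668,601.00 = €75,217.61…
Total penalty = €66,860.10 + €75,217.61… = €142,077.71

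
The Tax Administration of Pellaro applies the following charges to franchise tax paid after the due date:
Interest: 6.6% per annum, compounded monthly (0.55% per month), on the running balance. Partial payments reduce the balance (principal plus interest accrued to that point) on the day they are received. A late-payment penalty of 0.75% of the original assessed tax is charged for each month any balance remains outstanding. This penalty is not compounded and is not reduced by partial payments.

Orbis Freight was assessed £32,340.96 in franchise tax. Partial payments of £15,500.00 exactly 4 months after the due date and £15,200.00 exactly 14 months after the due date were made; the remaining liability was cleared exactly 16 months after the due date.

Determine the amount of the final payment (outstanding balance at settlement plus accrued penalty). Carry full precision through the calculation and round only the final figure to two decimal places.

Balance at month 4: £32,340.9600 × (1 + 0.0055)^4 = £33,058.3526…
After £15,500.00 payment: £33,058.3526… − £15,500.00 = £17,558.3526…
Balance at month 14: £17,558.3526… × (1 + 0.0055)^10 = £18,548.3172…
After £15,200.00 payment: £18,548.3172… − £15,200.00 = £3,348.3172…
Balance at month 16: £3,348.3172… × (1 + 0.0055)^2 = £3,385.2500…
Penalty: 16 × 0.75% × £32,340.96 = £3,880.92…
Final settlement = outstanding balance + penalty = £3,385.2500… + £3,880.92… = £7,266.17

£7,266.17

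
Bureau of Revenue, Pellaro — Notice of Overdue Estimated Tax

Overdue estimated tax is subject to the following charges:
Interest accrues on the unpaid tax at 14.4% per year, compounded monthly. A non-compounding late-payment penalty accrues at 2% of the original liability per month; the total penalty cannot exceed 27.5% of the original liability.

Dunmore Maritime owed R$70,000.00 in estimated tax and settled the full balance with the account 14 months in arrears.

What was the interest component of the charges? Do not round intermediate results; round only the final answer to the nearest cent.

R$12,722.80

Interest (14.4%/yr ÷ 12 = 1.2%/month): R$70,000.00 × ((1 + 0.012)^14 − 1) = R$12,722.7979…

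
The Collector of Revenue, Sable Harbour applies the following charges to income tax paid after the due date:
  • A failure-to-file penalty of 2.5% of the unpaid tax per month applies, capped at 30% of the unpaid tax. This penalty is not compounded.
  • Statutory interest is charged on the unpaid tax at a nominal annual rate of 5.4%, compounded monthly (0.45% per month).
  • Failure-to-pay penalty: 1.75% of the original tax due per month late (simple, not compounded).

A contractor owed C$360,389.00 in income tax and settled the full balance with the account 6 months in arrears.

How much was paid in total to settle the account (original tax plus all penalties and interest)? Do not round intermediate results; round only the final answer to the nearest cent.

C$462,128.83

Failure-to-file: 6 × 2.5% × C$360,389.00 = C$54,058.35 (under the 30% cap)
Failure-to-pay penalty = 1.75% × C$360,389.00 × 6 mo = C$37,840.85…
Interest: C$360,389.00 × ((1 + 0.0045)^6 − 1) = C$360,389.00 × 0.0273056… = C$9,840.6302…
Total = C$360,389.00 + C$91,899.1950 + C$9,840.6302… = C$462,128.83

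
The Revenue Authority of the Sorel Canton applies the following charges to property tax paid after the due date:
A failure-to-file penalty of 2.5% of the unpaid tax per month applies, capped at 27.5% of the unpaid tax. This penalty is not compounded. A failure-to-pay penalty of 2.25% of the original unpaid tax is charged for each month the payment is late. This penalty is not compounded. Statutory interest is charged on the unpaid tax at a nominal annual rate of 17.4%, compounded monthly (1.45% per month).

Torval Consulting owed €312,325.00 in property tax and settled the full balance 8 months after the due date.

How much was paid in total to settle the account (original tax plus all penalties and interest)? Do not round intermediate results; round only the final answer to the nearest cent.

€469,131.16

Failure-to-file: 8 × 2.5% × €312,325.00 = €62,465.00 (under the 27.5% cap)
Failure-to-pay penalty = 2.25% × €312,325.00 × 8 mo = €56,218.50
Interest: €312,325.00 × ((1 + 0.0145)^8 − 1) = €312,325.00 × 0.1220609… = €38,122.6561…
Total = €312,325.00 + €118,683.5000 + €38,122.6561… = €469,131.16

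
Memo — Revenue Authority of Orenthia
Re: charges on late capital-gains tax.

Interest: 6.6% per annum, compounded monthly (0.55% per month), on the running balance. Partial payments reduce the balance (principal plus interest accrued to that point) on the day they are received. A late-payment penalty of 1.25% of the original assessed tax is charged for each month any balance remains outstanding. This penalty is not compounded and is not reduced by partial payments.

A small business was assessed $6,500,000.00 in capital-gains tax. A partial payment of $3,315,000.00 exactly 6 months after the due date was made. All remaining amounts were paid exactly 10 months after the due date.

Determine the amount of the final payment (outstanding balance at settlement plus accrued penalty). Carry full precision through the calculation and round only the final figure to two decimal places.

Balance at month 6: $6,500,000.0000 × (1 + 0.0055)^6 = $6,717,471.0932…
After $3,315,000.00 payment: $6,717,471.0932… − $3,315,000.00 = $3,402,471.0932…
Balance at month 10: $3,402,471.0932… × (1 + 0.0055)^4 = $3,477,945.2732…
Penalty: 10 × 1.25% × $6,500,000.00 = $812,500.00
Final settlement = outstanding balance + penalty = $3,477,945.2732… + $812,500.00 = $4,290,445.27

$4,290,445.27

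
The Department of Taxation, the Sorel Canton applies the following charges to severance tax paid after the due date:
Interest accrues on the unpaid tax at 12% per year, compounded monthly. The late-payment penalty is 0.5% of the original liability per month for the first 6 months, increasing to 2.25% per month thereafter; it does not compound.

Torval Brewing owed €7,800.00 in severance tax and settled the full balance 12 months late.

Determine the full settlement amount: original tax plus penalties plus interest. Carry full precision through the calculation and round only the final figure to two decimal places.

€10,076.24

Penalty, months 1–6: 6 × 0.5% × €7,800.00 = €234.00
Penalty, months 7–12: 6 × 2.25% × €7,800.00 = €1,053.00
Interest (12%/yr ÷ 12 = 1%/month): €7,800.00 × ((1 + 0.01)^12 − 1) = €989.2352…
Total = €7,800.00 + €1,287.0000 + €989.2352… = €10,076.24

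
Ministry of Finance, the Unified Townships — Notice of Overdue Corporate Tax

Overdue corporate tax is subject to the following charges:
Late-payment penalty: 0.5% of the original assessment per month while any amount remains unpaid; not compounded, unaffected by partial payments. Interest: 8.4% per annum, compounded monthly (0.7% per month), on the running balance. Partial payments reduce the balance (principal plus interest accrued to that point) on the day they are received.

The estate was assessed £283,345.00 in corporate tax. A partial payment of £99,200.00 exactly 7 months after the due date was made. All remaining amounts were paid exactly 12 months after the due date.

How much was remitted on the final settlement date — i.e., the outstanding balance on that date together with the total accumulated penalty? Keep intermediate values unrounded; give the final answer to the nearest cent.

Balance at month 7: £283,345.0000 × (1 + 0.007)^7 = £297,523.8925…
After £99,200.00 payment: £297,523.8925… − £99,200.00 = £198,323.8925…
Balance at month 12: £198,323.8925… × (1 + 0.007)^5 = £205,363.0901…
Penalty: 12 × 0.5% × £283,345.00 = £17,000.70
Final settlement = outstanding balance + penalty = £205,363.0901… + £17,000.70 = £222,363.79

£222,363.79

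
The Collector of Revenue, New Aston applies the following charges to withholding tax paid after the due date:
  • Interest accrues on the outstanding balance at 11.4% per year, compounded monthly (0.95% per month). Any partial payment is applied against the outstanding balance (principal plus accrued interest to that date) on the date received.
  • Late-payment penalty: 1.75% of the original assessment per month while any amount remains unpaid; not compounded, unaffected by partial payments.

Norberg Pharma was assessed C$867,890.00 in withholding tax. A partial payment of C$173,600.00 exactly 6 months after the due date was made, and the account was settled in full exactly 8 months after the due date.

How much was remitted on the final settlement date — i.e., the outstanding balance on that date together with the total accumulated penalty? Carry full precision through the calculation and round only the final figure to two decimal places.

C$880,675.50

Balance at month 6: C$867,890.0000 × (1 + 0.0095)^6 = C$918,549.6247…
After C$173,600.00 payment: C$918,549.6247… − C$173,600.00 = C$744,949.6247…
Balance at month 8: C$744,949.6247… × (1 + 0.0095)^2 = C$759,170.8992…
Penalty: 8 × 1.75% × C$867,890.00 = C$121,504.60
Final settlement = outstanding balance + penalty = C$759,170.8992… + C$121,504.60 = C$880,675.50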